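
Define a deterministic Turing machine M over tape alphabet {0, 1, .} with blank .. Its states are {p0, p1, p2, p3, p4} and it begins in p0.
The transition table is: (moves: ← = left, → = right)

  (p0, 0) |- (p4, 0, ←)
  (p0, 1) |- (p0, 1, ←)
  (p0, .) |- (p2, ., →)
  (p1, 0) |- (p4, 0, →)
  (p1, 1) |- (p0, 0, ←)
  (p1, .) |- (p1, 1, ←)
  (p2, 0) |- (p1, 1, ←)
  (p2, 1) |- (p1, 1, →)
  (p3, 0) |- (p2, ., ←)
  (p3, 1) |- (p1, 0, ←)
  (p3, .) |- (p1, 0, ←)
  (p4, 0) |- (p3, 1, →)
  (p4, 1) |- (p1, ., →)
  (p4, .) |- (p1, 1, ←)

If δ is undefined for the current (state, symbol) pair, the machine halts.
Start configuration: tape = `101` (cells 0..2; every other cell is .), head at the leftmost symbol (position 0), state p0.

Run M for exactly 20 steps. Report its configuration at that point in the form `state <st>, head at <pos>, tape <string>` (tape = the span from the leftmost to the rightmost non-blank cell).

state p4, head at 2, tape 1011

p0 | .[1]01.   read 1 → write 1, move ←, go to p0
p0 | [.]101.   read . → write ., move →, go to p2
p2 | .[1]01.   read 1 → write 1, move →, go to p1
p1 | .1[0]1.   read 0 → write 0, move →, go to p4
p4 | .10[1].   read 1 → write ., move →, go to p1
p1 | .10.[.]   read . → write 1, move ←, go to p1
p1 | .10[.]1   read . → write 1, move ←, go to p1
p1 | .1[0]11   read 0 → write 0, move →, go to p4
p4 | .10[1]1   read 1 → write ., move →, go to p1
p1 | .10.[1]   read 1 → write 0, move ←, go to p0
p0 | .10[.]0   read . → write ., move →, go to p2
p2 | .10.[0]   read 0 → write 1, move ←, go to p1
p1 | .10[.]1   read . → write 1, move ←, go to p1
p1 | .1[0]11   read 0 → write 0, move →, go to p4
p4 | .10[1]1   read 1 → write ., move →, go to p1
p1 | .10.[1]   read 1 → write 0, move ←, go to p0
p0 | .10[.]0   read . → write ., move →, go to p2
p2 | .10.[0]   read 0 → write 1, move ←, go to p1
p1 | .10[.]1   read . → write 1, move ←, go to p1
p1 | .1[0]11   read 0 → write 0, move →, go to p4
p4 | .10[1]1
After 20 steps: state p4, head at 2, tape 1011.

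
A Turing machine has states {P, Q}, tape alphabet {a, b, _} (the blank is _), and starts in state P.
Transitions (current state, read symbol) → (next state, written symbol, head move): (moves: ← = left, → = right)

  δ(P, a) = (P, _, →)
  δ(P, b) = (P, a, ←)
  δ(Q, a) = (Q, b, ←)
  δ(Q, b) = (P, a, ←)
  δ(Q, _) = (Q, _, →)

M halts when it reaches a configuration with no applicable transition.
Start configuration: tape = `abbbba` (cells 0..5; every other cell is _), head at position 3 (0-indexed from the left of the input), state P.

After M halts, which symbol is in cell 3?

_

state=P head=3 tape=abb[b]ba   (P,b)→(P,a,←)
state=P head=2 tape=ab[b]aba   (P,b)→(P,a,←)
state=P head=1 tape=a[b]aaba   (P,b)→(P,a,←)
state=P head=0 tape=[a]aaaba   (P,a)→(P,_,→)
state=P head=1 tape=_[a]aaba   (P,a)→(P,_,→)
state=P head=2 tape=__[a]aba   (P,a)→(P,_,→)
state=P head=3 tape=___[a]ba   (P,a)→(P,_,→)
state=P head=4 tape=____[b]a   (P,b)→(P,a,←)
state=P head=3 tape=___[_]aa
Cell 3 holds _ when M halts.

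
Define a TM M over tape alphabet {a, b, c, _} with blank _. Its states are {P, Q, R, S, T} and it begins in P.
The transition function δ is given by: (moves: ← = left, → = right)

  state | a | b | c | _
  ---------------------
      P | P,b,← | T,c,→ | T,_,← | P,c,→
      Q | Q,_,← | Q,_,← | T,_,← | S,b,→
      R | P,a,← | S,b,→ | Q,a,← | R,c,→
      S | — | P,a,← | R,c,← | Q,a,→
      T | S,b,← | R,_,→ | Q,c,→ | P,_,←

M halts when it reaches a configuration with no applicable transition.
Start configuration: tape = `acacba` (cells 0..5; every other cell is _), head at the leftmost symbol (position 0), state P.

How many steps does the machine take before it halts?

P | _[a]cacba   read a → write b, move ←, go to P
P | [_]bcacba   read _ → write c, move →, go to P
P | c[b]cacba   read b → write c, move →, go to T
T | cc[c]acba   read c → write c, move →, go to Q
Q | ccc[a]cba   read a → write _, move ←, go to Q
Q | cc[c]_cba   read c → write _, move ←, go to T
T | c[c]__cba   read c → write c, move →, go to Q
Q | cc[_]_cba   read _ → write b, move →, go to S
S | ccb[_]cba   read _ → write a, move →, go to Q
Q | ccba[c]ba   read c → write _, move ←, go to T
T | ccb[a]_ba   read a → write b, move ←, go to S
S | cc[b]b_ba   read b → write a, move ←, go to P
P | c[c]ab_ba   read c → write _, move ←, go to T
T | [c]_ab_ba   read c → write c, move →, go to Q
Q | c[_]ab_ba   read _ → write b, move →, go to S
S | cb[a]b_ba
M halts after 15 transitions.

15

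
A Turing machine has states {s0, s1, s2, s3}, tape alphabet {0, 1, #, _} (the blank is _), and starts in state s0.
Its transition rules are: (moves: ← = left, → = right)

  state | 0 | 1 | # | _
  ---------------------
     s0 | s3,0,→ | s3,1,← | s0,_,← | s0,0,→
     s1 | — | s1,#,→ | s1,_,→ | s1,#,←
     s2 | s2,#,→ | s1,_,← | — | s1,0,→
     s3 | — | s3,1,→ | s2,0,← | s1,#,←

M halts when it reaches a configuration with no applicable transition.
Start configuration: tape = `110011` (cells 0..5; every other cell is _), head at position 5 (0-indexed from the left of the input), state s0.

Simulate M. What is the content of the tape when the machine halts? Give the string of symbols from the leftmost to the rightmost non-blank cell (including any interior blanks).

1100#######

state=s0 head=5 tape=11001[1]_____   (s0,1)→(s3,1,←)
state=s3 head=4 tape=1100[1]1_____   (s3,1)→(s3,1,→)
state=s3 head=5 tape=11001[1]_____   (s3,1)→(s3,1,→)
state=s3 head=6 tape=110011[_]____   (s3,_)→(s1,#,←)
state=s1 head=5 tape=11001[1]#____   (s1,1)→(s1,#,→)
state=s1 head=6 tape=11001#[#]____   (s1,#)→(s1,_,→)
state=s1 head=7 tape=11001#_[_]___   (s1,_)→(s1,#,←)
state=s1 head=6 tape=11001#[_]#___   (s1,_)→(s1,#,←)
state=s1 head=5 tape=11001[#]##___   (s1,#)→(s1,_,→)
state=s1 head=6 tape=11001_[#]#___   (s1,#)→(s1,_,→)
state=s1 head=7 tape=11001__[#]___   (s1,#)→(s1,_,→)
state=s1 head=8 tape=11001___[_]__   (s1,_)→(s1,#,←)
state=s1 head=7 tape=11001__[_]#__   (s1,_)→(s1,#,←)
state=s1 head=6 tape=11001_[_]##__   (s1,_)→(s1,#,←)
state=s1 head=5 tape=11001[_]###__   (s1,_)→(s1,#,←)
state=s1 head=4 tape=1100[1]####__   (s1,1)→(s1,#,→)
state=s1 head=5 tape=1100#[#]###__   (s1,#)→(s1,_,→)
state=s1 head=6 tape=1100#_[#]##__   (s1,#)→(s1,_,→)
state=s1 head=7 tape=1100#__[#]#__   (s1,#)→(s1,_,→)
state=s1 head=8 tape=1100#___[#]__   (s1,#)→(s1,_,→)
state=s1 head=9 tape=1100#____[_]_   (s1,_)→(s1,#,←)
state=s1 head=8 tape=1100#___[_]#_   (s1,_)→(s1,#,←)
state=s1 head=7 tape=1100#__[_]##_   (s1,_)→(s1,#,←)
state=s1 head=6 tape=1100#_[_]###_   (s1,_)→(s1,#,←)
state=s1 head=5 tape=1100#[_]####_   (s1,_)→(s1,#,←)
state=s1 head=4 tape=1100[#]#####_   (s1,#)→(s1,_,→)
state=s1 head=5 tape=1100_[#]####_   (s1,#)→(s1,_,→)
state=s1 head=6 tape=1100__[#]###_   (s1,#)→(s1,_,→)
state=s1 head=7 tape=1100___[#]##_   (s1,#)→(s1,_,→)
state=s1 head=8 tape=1100____[#]#_   (s1,#)→(s1,_,→)
state=s1 head=9 tape=1100_____[#]_   (s1,#)→(s1,_,→)
state=s1 head=10 tape=1100______[_]   (s1,_)→(s1,#,←)
state=s1 head=9 tape=1100_____[_]#   (s1,_)→(s1,#,←)
state=s1 head=8 tape=1100____[_]##   (s1,_)→(s1,#,←)
state=s1 head=7 tape=1100___[_]###   (s1,_)→(s1,#,←)
state=s1 head=6 tape=1100__[_]####   (s1,_)→(s1,#,←)
state=s1 head=5 tape=1100_[_]#####   (s1,_)→(s1,#,←)
state=s1 head=4 tape=1100[_]######   (s1,_)→(s1,#,←)
state=s1 head=3 tape=110[0]#######
The non-blank tape span at halt is 1100#######.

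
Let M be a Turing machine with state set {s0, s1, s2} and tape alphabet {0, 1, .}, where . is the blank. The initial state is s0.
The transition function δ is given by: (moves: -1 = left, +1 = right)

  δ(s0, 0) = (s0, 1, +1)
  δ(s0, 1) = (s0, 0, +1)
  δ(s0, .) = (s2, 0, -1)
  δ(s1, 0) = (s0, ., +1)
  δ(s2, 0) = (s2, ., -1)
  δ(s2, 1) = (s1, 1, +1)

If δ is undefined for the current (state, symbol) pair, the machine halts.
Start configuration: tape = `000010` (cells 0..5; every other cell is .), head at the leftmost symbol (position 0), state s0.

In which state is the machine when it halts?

state=s0 head=0 tape=[0]00010..   (s0,0)→(s0,1,+1)
state=s0 head=1 tape=1[0]0010..   (s0,0)→(s0,1,+1)
state=s0 head=2 tape=11[0]010..   (s0,0)→(s0,1,+1)
state=s0 head=3 tape=111[0]10..   (s0,0)→(s0,1,+1)
state=s0 head=4 tape=1111[1]0..   (s0,1)→(s0,0,+1)
state=s0 head=5 tape=11110[0]..   (s0,0)→(s0,1,+1)
state=s0 head=6 tape=111101[.].   (s0,.)→(s2,0,-1)
state=s2 head=5 tape=11110[1]0.   (s2,1)→(s1,1,+1)
state=s1 head=6 tape=111101[0].   (s1,0)→(s0,.,+1)
state=s0 head=7 tape=111101.[.]   (s0,.)→(s2,0,-1)
state=s2 head=6 tape=111101[.]0
No transition is defined for (s2, .); M halts in state s2.

s2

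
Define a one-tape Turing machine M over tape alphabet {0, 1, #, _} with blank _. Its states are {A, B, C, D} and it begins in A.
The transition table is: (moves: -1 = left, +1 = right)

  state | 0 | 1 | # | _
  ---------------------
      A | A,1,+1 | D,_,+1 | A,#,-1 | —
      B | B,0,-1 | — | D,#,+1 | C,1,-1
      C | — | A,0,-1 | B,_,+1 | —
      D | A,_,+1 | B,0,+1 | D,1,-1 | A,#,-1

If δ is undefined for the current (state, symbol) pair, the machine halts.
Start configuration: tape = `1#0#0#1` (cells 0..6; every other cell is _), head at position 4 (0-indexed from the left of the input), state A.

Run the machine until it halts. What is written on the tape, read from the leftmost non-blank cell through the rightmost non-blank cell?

A | _1#0#[0]#1   read 0 → write 1, move +1, go to A
A | _1#0#1[#]1   read # → write #, move -1, go to A
A | _1#0#[1]#1   read 1 → write _, move +1, go to D
D | _1#0#_[#]1   read # → write 1, move -1, go to D
D | _1#0#[_]11   read _ → write #, move -1, go to A
A | _1#0[#]#11   read # → write #, move -1, go to A
A | _1#[0]##11   read 0 → write 1, move +1, go to A
A | _1#1[#]#11   read # → write #, move -1, go to A
A | _1#[1]##11   read 1 → write _, move +1, go to D
D | _1#_[#]#11   read # → write 1, move -1, go to D
D | _1#[_]1#11   read _ → write #, move -1, go to A
A | _1[#]#1#11   read # → write #, move -1, go to A
A | _[1]##1#11   read 1 → write _, move +1, go to D
D | __[#]#1#11   read # → write 1, move -1, go to D
D | _[_]1#1#11   read _ → write #, move -1, go to A
A | [_]#1#1#11
The non-blank tape span at halt is #1#1#11.

#1#1#11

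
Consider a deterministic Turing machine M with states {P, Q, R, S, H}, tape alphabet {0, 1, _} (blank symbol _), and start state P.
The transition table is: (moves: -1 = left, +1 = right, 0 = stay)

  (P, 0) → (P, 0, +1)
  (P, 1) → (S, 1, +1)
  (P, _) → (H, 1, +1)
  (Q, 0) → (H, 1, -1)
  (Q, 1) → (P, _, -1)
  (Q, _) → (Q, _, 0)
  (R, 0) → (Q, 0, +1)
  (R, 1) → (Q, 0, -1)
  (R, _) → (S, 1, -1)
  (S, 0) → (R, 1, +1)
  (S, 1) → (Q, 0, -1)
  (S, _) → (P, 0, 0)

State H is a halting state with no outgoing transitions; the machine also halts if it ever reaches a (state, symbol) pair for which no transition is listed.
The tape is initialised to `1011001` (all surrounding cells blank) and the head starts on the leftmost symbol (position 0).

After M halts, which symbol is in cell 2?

state=P head=0 tape=[1]011001_   (P,1)→(S,1,+1)
state=S head=1 tape=1[0]11001_   (S,0)→(R,1,+1)
state=R head=2 tape=11[1]1001_   (R,1)→(Q,0,-1)
state=Q head=1 tape=1[1]01001_   (Q,1)→(P,_,-1)
state=P head=0 tape=[1]_01001_   (P,1)→(S,1,+1)
state=S head=1 tape=1[_]01001_   (S,_)→(P,0,0)
state=P head=1 tape=1[0]01001_   (P,0)→(P,0,+1)
state=P head=2 tape=10[0]1001_   (P,0)→(P,0,+1)
state=P head=3 tape=100[1]001_   (P,1)→(S,1,+1)
state=S head=4 tape=1001[0]01_   (S,0)→(R,1,+1)
state=R head=5 tape=10011[0]1_   (R,0)→(Q,0,+1)
state=Q head=6 tape=100110[1]_   (Q,1)→(P,_,-1)
state=P head=5 tape=10011[0]__   (P,0)→(P,0,+1)
state=P head=6 tape=100110[_]_   (P,_)→(H,1,+1)
state=H head=7 tape=1001101[_]
Cell 2 holds 0 when M halts.

0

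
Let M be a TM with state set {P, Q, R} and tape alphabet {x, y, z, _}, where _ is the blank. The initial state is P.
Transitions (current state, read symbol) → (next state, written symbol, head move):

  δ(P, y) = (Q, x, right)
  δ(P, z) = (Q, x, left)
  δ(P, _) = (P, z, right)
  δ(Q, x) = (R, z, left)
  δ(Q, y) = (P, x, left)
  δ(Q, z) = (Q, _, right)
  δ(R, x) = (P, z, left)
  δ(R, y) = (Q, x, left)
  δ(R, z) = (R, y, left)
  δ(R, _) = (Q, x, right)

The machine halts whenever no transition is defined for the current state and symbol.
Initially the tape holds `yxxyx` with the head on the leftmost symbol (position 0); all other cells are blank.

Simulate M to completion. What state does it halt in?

P | _[y]xxyx   read y → write x, move right, go to Q
Q | _x[x]xyx   read x → write z, move left, go to R
R | _[x]zxyx   read x → write z, move left, go to P
P | [_]zzxyx   read _ → write z, move right, go to P
P | z[z]zxyx   read z → write x, move left, go to Q
Q | [z]xzxyx   read z → write _, move right, go to Q
Q | _[x]zxyx   read x → write z, move left, go to R
R | [_]zzxyx   read _ → write x, move right, go to Q
Q | x[z]zxyx   read z → write _, move right, go to Q
Q | x_[z]xyx   read z → write _, move right, go to Q
Q | x__[x]yx   read x → write z, move left, go to R
R | x_[_]zyx   read _ → write x, move right, go to Q
Q | x_x[z]yx   read z → write _, move right, go to Q
Q | x_x_[y]x   read y → write x, move left, go to P
P | x_x[_]xx   read _ → write z, move right, go to P
P | x_xz[x]x
No transition is defined for (P, x); M halts in state P.

P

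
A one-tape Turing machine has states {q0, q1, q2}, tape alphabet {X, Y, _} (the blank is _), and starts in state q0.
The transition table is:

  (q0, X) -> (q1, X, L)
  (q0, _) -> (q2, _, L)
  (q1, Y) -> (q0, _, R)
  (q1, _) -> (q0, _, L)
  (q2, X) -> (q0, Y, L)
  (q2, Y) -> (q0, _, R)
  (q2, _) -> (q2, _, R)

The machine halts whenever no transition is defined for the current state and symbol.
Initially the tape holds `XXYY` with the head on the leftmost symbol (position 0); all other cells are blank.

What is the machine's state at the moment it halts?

q0

q0 | ___[X]XYY   read X → write X, move L, go to q1
q1 | __[_]XXYY   read _ → write _, move L, go to q0
q0 | _[_]_XXYY   read _ → write _, move L, go to q2
q2 | [_]__XXYY   read _ → write _, move R, go to q2
q2 | _[_]_XXYY   read _ → write _, move R, go to q2
q2 | __[_]XXYY   read _ → write _, move R, go to q2
q2 | ___[X]XYY   read X → write Y, move L, go to q0
q0 | __[_]YXYY   read _ → write _, move L, go to q2
q2 | _[_]_YXYY   read _ → write _, move R, go to q2
q2 | __[_]YXYY   read _ → write _, move R, go to q2
q2 | ___[Y]XYY   read Y → write _, move R, go to q0
q0 | ____[X]YY   read X → write X, move L, go to q1
q1 | ___[_]XYY   read _ → write _, move L, go to q0
q0 | __[_]_XYY   read _ → write _, move L, go to q2
q2 | _[_]__XYY   read _ → write _, move R, go to q2
q2 | __[_]_XYY   read _ → write _, move R, go to q2
q2 | ___[_]XYY   read _ → write _, move R, go to q2
q2 | ____[X]YY   read X → write Y, move L, go to q0
q0 | ___[_]YYY   read _ → write _, move L, go to q2
q2 | __[_]_YYY   read _ → write _, move R, go to q2
q2 | ___[_]YYY   read _ → write _, move R, go to q2
q2 | ____[Y]YY   read Y → write _, move R, go to q0
q0 | _____[Y]Y
No transition is defined for (q0, Y); M halts in state q0.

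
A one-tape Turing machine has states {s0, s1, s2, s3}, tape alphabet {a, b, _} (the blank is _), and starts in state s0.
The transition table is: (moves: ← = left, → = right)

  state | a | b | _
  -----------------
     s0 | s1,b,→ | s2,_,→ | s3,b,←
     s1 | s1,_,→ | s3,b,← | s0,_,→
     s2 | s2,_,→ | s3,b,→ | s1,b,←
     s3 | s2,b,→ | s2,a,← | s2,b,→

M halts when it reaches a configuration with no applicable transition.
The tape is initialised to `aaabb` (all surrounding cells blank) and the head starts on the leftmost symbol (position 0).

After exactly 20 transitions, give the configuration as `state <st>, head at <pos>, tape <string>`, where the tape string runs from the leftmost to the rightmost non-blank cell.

state s3, head at 4, tape b_bbbbb

state=s0 head=0 tape=[a]aabb__   (s0,a)→(s1,b,→)
state=s1 head=1 tape=b[a]abb__   (s1,a)→(s1,_,→)
state=s1 head=2 tape=b_[a]bb__   (s1,a)→(s1,_,→)
state=s1 head=3 tape=b__[b]b__   (s1,b)→(s3,b,←)
state=s3 head=2 tape=b_[_]bb__   (s3,_)→(s2,b,→)
state=s2 head=3 tape=b_b[b]b__   (s2,b)→(s3,b,→)
state=s3 head=4 tape=b_bb[b]__   (s3,b)→(s2,a,←)
state=s2 head=3 tape=b_b[b]a__   (s2,b)→(s3,b,→)
state=s3 head=4 tape=b_bb[a]__   (s3,a)→(s2,b,→)
state=s2 head=5 tape=b_bbb[_]_   (s2,_)→(s1,b,←)
state=s1 head=4 tape=b_bb[b]b_   (s1,b)→(s3,b,←)
state=s3 head=3 tape=b_b[b]bb_   (s3,b)→(s2,a,←)
state=s2 head=2 tape=b_[b]abb_   (s2,b)→(s3,b,→)
state=s3 head=3 tape=b_b[a]bb_   (s3,a)→(s2,b,→)
state=s2 head=4 tape=b_bb[b]b_   (s2,b)→(s3,b,→)
state=s3 head=5 tape=b_bbb[b]_   (s3,b)→(s2,a,←)
state=s2 head=4 tape=b_bb[b]a_   (s2,b)→(s3,b,→)
state=s3 head=5 tape=b_bbb[a]_   (s3,a)→(s2,b,→)
state=s2 head=6 tape=b_bbbb[_]   (s2,_)→(s1,b,←)
state=s1 head=5 tape=b_bbb[b]b   (s1,b)→(s3,b,←)
state=s3 head=4 tape=b_bb[b]bb
After 20 steps: state s3, head at 4, tape b_bbbbb.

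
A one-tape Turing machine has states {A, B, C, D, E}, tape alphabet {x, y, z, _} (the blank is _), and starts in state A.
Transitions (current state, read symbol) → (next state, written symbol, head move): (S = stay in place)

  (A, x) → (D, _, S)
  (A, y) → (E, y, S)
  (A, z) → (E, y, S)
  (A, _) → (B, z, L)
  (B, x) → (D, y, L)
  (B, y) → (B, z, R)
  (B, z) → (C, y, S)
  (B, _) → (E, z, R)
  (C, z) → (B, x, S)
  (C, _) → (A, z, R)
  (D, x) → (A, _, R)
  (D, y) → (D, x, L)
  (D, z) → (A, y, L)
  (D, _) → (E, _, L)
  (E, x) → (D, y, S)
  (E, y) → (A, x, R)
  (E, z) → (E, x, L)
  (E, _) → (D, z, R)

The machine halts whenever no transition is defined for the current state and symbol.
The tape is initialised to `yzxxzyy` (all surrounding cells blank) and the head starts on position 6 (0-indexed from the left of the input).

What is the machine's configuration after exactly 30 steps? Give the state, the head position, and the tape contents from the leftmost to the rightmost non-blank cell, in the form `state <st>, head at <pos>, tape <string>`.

state E, head at 0, tape zzx__yxyz

A | _yzxxzy[y]_   read y → write y, move S, go to E
E | _yzxxzy[y]_   read y → write x, move R, go to A
A | _yzxxzyx[_]   read _ → write z, move L, go to B
B | _yzxxzy[x]z   read x → write y, move L, go to D
D | _yzxxz[y]yz   read y → write x, move L, go to D
D | _yzxx[z]xyz   read z → write y, move L, go to A
A | _yzx[x]yxyz   read x → write _, move S, go to D
D | _yzx[_]yxyz   read _ → write _, move L, go to E
E | _yz[x]_yxyz   read x → write y, move S, go to D
D | _yz[y]_yxyz   read y → write x, move L, go to D
D | _y[z]x_yxyz   read z → write y, move L, go to A
A | _[y]yx_yxyz   read y → write y, move S, go to E
E | _[y]yx_yxyz   read y → write x, move R, go to A
A | _x[y]x_yxyz   read y → write y, move S, go to E
E | _x[y]x_yxyz   read y → write x, move R, go to A
A | _xx[x]_yxyz   read x → write _, move S, go to D
D | _xx[_]_yxyz   read _ → write _, move L, go to E
E | _x[x]__yxyz   read x → write y, move S, go to D
D | _x[y]__yxyz   read y → write x, move L, go to D
D | _[x]x__yxyz   read x → write _, move R, go to A
A | __[x]__yxyz   read x → write _, move S, go to D
D | __[_]__yxyz   read _ → write _, move L, go to E
E | _[_]___yxyz   read _ → write z, move R, go to D
D | _z[_]__yxyz   read _ → write _, move L, go to E
E | _[z]___yxyz   read z → write x, move L, go to E
E | [_]x___yxyz   read _ → write z, move R, go to D
D | z[x]___yxyz   read x → write _, move R, go to A
A | z_[_]__yxyz   read _ → write z, move L, go to B
B | z[_]z__yxyz   read _ → write z, move R, go to E
E | zz[z]__yxyz   read z → write x, move L, go to E
E | z[z]x__yxyz
After 30 steps: state E, head at 0, tape zzx__yxyz.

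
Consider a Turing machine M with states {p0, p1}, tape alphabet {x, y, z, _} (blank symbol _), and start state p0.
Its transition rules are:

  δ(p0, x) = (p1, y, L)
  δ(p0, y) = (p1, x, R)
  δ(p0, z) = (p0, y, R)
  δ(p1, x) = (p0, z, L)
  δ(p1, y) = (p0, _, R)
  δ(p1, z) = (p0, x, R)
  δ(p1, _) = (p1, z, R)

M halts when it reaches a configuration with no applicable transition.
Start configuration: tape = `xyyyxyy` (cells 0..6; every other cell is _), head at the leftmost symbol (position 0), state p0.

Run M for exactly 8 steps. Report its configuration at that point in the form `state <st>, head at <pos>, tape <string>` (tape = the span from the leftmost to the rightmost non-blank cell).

state=p0 head=0 tape=_[x]yyyxyy   (p0,x)→(p1,y,L)
state=p1 head=-1 tape=[_]yyyyxyy   (p1,_)→(p1,z,R)
state=p1 head=0 tape=z[y]yyyxyy   (p1,y)→(p0,_,R)
state=p0 head=1 tape=z_[y]yyxyy   (p0,y)→(p1,x,R)
state=p1 head=2 tape=z_x[y]yxyy   (p1,y)→(p0,_,R)
state=p0 head=3 tape=z_x_[y]xyy   (p0,y)→(p1,x,R)
state=p1 head=4 tape=z_x_x[x]yy   (p1,x)→(p0,z,L)
state=p0 head=3 tape=z_x_[x]zyy   (p0,x)→(p1,y,L)
state=p1 head=2 tape=z_x[_]yzyy
After 8 steps: state p1, head at 2, tape z_x_yzyy.

state p1, head at 2, tape z_x_yzyy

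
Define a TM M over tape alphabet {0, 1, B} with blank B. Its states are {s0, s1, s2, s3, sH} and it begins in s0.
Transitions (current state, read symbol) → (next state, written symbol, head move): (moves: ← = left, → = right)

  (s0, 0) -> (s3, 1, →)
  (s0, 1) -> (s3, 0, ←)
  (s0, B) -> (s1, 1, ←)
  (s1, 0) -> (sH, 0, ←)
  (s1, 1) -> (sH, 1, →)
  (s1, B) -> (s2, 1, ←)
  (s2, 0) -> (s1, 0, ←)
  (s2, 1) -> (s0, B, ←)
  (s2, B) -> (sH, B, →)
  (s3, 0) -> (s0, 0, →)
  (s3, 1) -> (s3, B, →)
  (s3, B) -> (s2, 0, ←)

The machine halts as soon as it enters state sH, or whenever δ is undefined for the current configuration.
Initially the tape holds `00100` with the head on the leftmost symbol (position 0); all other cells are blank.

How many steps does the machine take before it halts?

23

state=s0 head=0 tape=BB[0]0100B   (s0,0)→(s3,1,→)
state=s3 head=1 tape=BB1[0]100B   (s3,0)→(s0,0,→)
state=s0 head=2 tape=BB10[1]00B   (s0,1)→(s3,0,←)
state=s3 head=1 tape=BB1[0]000B   (s3,0)→(s0,0,→)
state=s0 head=2 tape=BB10[0]00B   (s0,0)→(s3,1,→)
state=s3 head=3 tape=BB101[0]0B   (s3,0)→(s0,0,→)
state=s0 head=4 tape=BB1010[0]B   (s0,0)→(s3,1,→)
state=s3 head=5 tape=BB10101[B]   (s3,B)→(s2,0,←)
state=s2 head=4 tape=BB1010[1]0   (s2,1)→(s0,B,←)
state=s0 head=3 tape=BB101[0]B0   (s0,0)→(s3,1,→)
state=s3 head=4 tape=BB1011[B]0   (s3,B)→(s2,0,←)
state=s2 head=3 tape=BB101[1]00   (s2,1)→(s0,B,←)
state=s0 head=2 tape=BB10[1]B00   (s0,1)→(s3,0,←)
state=s3 head=1 tape=BB1[0]0B00   (s3,0)→(s0,0,→)
state=s0 head=2 tape=BB10[0]B00   (s0,0)→(s3,1,→)
state=s3 head=3 tape=BB101[B]00   (s3,B)→(s2,0,←)
state=s2 head=2 tape=BB10[1]000   (s2,1)→(s0,B,←)
state=s0 head=1 tape=BB1[0]B000   (s0,0)→(s3,1,→)
state=s3 head=2 tape=BB11[B]000   (s3,B)→(s2,0,←)
state=s2 head=1 tape=BB1[1]0000   (s2,1)→(s0,B,←)
state=s0 head=0 tape=BB[1]B0000   (s0,1)→(s3,0,←)
state=s3 head=-1 tape=B[B]0B0000   (s3,B)→(s2,0,←)
state=s2 head=-2 tape=[B]00B0000   (s2,B)→(sH,B,→)
state=sH head=-1 tape=B[0]0B0000
M halts after 23 transitions.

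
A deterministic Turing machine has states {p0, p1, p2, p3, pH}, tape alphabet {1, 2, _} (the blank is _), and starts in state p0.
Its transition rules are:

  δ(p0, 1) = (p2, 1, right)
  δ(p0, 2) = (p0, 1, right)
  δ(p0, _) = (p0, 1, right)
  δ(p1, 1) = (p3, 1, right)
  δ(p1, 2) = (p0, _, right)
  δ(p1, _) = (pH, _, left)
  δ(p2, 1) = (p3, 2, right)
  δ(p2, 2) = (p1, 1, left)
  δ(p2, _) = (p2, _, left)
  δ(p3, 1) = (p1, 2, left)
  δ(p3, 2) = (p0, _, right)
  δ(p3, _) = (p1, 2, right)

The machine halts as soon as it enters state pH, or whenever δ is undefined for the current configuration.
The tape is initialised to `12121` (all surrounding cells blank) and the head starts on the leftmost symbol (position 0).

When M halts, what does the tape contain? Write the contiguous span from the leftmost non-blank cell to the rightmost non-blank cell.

state=p0 head=0 tape=[1]2121__   (p0,1)→(p2,1,right)
state=p2 head=1 tape=1[2]121__   (p2,2)→(p1,1,left)
state=p1 head=0 tape=[1]1121__   (p1,1)→(p3,1,right)
state=p3 head=1 tape=1[1]121__   (p3,1)→(p1,2,left)
state=p1 head=0 tape=[1]2121__   (p1,1)→(p3,1,right)
state=p3 head=1 tape=1[2]121__   (p3,2)→(p0,_,right)
state=p0 head=2 tape=1_[1]21__   (p0,1)→(p2,1,right)
state=p2 head=3 tape=1_1[2]1__   (p2,2)→(p1,1,left)
state=p1 head=2 tape=1_[1]11__   (p1,1)→(p3,1,right)
state=p3 head=3 tape=1_1[1]1__   (p3,1)→(p1,2,left)
state=p1 head=2 tape=1_[1]21__   (p1,1)→(p3,1,right)
state=p3 head=3 tape=1_1[2]1__   (p3,2)→(p0,_,right)
state=p0 head=4 tape=1_1_[1]__   (p0,1)→(p2,1,right)
state=p2 head=5 tape=1_1_1[_]_   (p2,_)→(p2,_,left)
state=p2 head=4 tape=1_1_[1]__   (p2,1)→(p3,2,right)
state=p3 head=5 tape=1_1_2[_]_   (p3,_)→(p1,2,right)
state=p1 head=6 tape=1_1_22[_]   (p1,_)→(pH,_,left)
state=pH head=5 tape=1_1_2[2]_
The non-blank tape span at halt is 1_1_22.

1_1_22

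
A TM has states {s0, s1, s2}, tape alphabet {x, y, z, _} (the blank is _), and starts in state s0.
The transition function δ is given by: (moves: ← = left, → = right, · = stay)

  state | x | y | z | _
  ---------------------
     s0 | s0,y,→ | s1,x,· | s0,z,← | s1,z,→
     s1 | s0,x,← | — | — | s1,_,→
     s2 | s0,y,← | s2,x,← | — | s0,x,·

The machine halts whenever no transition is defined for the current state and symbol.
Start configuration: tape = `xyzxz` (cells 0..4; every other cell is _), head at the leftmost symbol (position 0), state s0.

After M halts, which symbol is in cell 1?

s0 | __[x]yzxz   read x → write y, move →, go to s0
s0 | __y[y]zxz   read y → write x, move ·, go to s1
s1 | __y[x]zxz   read x → write x, move ←, go to s0
s0 | __[y]xzxz   read y → write x, move ·, go to s1
s1 | __[x]xzxz   read x → write x, move ←, go to s0
s0 | _[_]xxzxz   read _ → write z, move →, go to s1
s1 | _z[x]xzxz   read x → write x, move ←, go to s0
s0 | _[z]xxzxz   read z → write z, move ←, go to s0
s0 | [_]zxxzxz   read _ → write z, move →, go to s1
s1 | z[z]xxzxz
Cell 1 holds x when M halts.

x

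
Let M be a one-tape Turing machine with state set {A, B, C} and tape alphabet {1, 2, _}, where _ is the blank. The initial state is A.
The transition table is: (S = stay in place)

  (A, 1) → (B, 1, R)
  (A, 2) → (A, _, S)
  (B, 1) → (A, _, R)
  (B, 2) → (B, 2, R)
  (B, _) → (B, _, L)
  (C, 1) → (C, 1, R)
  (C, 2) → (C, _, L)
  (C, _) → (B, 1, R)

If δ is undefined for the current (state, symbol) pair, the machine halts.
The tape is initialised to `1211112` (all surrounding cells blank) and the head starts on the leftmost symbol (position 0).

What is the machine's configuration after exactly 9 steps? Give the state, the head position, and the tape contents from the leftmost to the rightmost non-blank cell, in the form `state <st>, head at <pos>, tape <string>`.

A | [1]211112_   read 1 → write 1, move R, go to B
B | 1[2]11112_   read 2 → write 2, move R, go to B
B | 12[1]1112_   read 1 → write _, move R, go to A
A | 12_[1]112_   read 1 → write 1, move R, go to B
B | 12_1[1]12_   read 1 → write _, move R, go to A
A | 12_1_[1]2_   read 1 → write 1, move R, go to B
B | 12_1_1[2]_   read 2 → write 2, move R, go to B
B | 12_1_12[_]   read _ → write _, move L, go to B
B | 12_1_1[2]_   read 2 → write 2, move R, go to B
B | 12_1_12[_]
After 9 steps: state B, head at 7, tape 12_1_12.

state B, head at 7, tape 12_1_12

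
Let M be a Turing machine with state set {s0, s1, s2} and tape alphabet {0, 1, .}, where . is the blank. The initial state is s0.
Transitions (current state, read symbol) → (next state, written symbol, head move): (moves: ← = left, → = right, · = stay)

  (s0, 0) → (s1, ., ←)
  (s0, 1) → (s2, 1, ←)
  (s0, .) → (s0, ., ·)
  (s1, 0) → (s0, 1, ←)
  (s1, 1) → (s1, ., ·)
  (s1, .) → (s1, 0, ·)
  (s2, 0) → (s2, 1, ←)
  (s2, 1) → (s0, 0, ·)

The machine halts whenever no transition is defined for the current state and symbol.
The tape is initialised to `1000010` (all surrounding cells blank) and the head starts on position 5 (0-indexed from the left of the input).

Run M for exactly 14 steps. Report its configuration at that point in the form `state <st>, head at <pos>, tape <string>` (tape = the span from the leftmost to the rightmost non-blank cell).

state s0, head at -2, tape 1.111110

s0 | ..10000[1]0   read 1 → write 1, move ←, go to s2
s2 | ..1000[0]10   read 0 → write 1, move ←, go to s2
s2 | ..100[0]110   read 0 → write 1, move ←, go to s2
s2 | ..10[0]1110   read 0 → write 1, move ←, go to s2
s2 | ..1[0]11110   read 0 → write 1, move ←, go to s2
s2 | ..[1]111110   read 1 → write 0, move ·, go to s0
s0 | ..[0]111110   read 0 → write ., move ←, go to s1
s1 | .[.].111110   read . → write 0, move ·, go to s1
s1 | .[0].111110   read 0 → write 1, move ←, go to s0
s0 | [.]1.111110   read . → write ., move ·, go to s0
s0 | [.]1.111110   read . → write ., move ·, go to s0
s0 | [.]1.111110   read . → write ., move ·, go to s0
s0 | [.]1.111110   read . → write ., move ·, go to s0
s0 | [.]1.111110   read . → write ., move ·, go to s0
s0 | [.]1.111110
After 14 steps: state s0, head at -2, tape 1.111110.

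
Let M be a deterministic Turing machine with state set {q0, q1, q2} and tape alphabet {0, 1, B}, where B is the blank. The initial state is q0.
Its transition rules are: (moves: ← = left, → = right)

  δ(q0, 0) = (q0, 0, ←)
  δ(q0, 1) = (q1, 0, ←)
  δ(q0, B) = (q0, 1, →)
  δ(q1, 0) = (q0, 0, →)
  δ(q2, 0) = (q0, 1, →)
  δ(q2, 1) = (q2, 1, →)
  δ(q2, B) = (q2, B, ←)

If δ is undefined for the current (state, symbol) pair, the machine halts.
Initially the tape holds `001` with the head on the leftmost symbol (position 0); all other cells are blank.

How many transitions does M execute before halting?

4

q0 | BB[0]01   read 0 → write 0, move ←, go to q0
q0 | B[B]001   read B → write 1, move →, go to q0
q0 | B1[0]01   read 0 → write 0, move ←, go to q0
q0 | B[1]001   read 1 → write 0, move ←, go to q1
q1 | [B]0001
M halts after 4 transitions.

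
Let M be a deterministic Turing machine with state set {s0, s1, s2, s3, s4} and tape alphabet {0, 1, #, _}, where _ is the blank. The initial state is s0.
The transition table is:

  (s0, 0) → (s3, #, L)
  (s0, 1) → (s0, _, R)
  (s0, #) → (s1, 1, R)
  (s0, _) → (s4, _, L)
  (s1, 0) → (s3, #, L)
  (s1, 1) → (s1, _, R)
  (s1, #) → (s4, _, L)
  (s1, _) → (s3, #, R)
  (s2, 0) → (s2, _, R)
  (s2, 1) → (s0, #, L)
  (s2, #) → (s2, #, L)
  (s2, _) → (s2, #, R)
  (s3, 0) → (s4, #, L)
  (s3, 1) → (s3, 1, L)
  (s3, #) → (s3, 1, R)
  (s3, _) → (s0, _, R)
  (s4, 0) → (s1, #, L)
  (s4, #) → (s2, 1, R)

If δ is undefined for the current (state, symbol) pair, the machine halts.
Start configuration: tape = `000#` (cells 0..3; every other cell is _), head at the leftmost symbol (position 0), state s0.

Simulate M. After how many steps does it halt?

14

state=s0 head=0 tape=_[0]00#   (s0,0)→(s3,#,L)
state=s3 head=-1 tape=[_]#00#   (s3,_)→(s0,_,R)
state=s0 head=0 tape=_[#]00#   (s0,#)→(s1,1,R)
state=s1 head=1 tape=_1[0]0#   (s1,0)→(s3,#,L)
state=s3 head=0 tape=_[1]#0#   (s3,1)→(s3,1,L)
state=s3 head=-1 tape=[_]1#0#   (s3,_)→(s0,_,R)
state=s0 head=0 tape=_[1]#0#   (s0,1)→(s0,_,R)
state=s0 head=1 tape=__[#]0#   (s0,#)→(s1,1,R)
state=s1 head=2 tape=__1[0]#   (s1,0)→(s3,#,L)
state=s3 head=1 tape=__[1]##   (s3,1)→(s3,1,L)
state=s3 head=0 tape=_[_]1##   (s3,_)→(s0,_,R)
state=s0 head=1 tape=__[1]##   (s0,1)→(s0,_,R)
state=s0 head=2 tape=___[#]#   (s0,#)→(s1,1,R)
state=s1 head=3 tape=___1[#]   (s1,#)→(s4,_,L)
state=s4 head=2 tape=___[1]_
M halts after 14 transitions.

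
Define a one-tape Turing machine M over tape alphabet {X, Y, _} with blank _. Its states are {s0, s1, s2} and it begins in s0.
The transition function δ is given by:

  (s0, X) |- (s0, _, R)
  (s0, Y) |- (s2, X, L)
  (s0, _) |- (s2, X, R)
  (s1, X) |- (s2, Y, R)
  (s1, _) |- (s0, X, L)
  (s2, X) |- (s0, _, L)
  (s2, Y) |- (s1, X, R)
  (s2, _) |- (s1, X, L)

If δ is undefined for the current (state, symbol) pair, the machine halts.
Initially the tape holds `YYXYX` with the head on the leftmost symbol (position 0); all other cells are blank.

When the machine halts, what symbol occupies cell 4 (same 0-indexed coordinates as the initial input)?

Y

s0 | ___[Y]YXYX_   read Y → write X, move L, go to s2
s2 | __[_]XYXYX_   read _ → write X, move L, go to s1
s1 | _[_]XXYXYX_   read _ → write X, move L, go to s0
s0 | [_]XXXYXYX_   read _ → write X, move R, go to s2
s2 | X[X]XXYXYX_   read X → write _, move L, go to s0
s0 | [X]_XXYXYX_   read X → write _, move R, go to s0
s0 | _[_]XXYXYX_   read _ → write X, move R, go to s2
s2 | _X[X]XYXYX_   read X → write _, move L, go to s0
s0 | _[X]_XYXYX_   read X → write _, move R, go to s0
s0 | __[_]XYXYX_   read _ → write X, move R, go to s2
s2 | __X[X]YXYX_   read X → write _, move L, go to s0
s0 | __[X]_YXYX_   read X → write _, move R, go to s0
s0 | ___[_]YXYX_   read _ → write X, move R, go to s2
s2 | ___X[Y]XYX_   read Y → write X, move R, go to s1
s1 | ___XX[X]YX_   read X → write Y, move R, go to s2
s2 | ___XXY[Y]X_   read Y → write X, move R, go to s1
s1 | ___XXYX[X]_   read X → write Y, move R, go to s2
s2 | ___XXYXY[_]   read _ → write X, move L, go to s1
s1 | ___XXYX[Y]X
Cell 4 holds Y when M halts.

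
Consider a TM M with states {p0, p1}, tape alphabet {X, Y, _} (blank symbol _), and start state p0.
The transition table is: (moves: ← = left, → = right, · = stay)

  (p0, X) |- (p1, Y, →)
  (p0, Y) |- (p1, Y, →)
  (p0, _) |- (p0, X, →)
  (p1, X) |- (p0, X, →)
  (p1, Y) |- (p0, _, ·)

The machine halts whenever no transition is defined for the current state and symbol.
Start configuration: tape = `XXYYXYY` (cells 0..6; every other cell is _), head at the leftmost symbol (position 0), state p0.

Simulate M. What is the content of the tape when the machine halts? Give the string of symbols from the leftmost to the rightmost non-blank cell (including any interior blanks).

p0 | [X]XYYXYY_   read X → write Y, move →, go to p1
p1 | Y[X]YYXYY_   read X → write X, move →, go to p0
p0 | YX[Y]YXYY_   read Y → write Y, move →, go to p1
p1 | YXY[Y]XYY_   read Y → write _, move ·, go to p0
p0 | YXY[_]XYY_   read _ → write X, move →, go to p0
p0 | YXYX[X]YY_   read X → write Y, move →, go to p1
p1 | YXYXY[Y]Y_   read Y → write _, move ·, go to p0
p0 | YXYXY[_]Y_   read _ → write X, move →, go to p0
p0 | YXYXYX[Y]_   read Y → write Y, move →, go to p1
p1 | YXYXYXY[_]
The non-blank tape span at halt is YXYXYXY.

YXYXYXY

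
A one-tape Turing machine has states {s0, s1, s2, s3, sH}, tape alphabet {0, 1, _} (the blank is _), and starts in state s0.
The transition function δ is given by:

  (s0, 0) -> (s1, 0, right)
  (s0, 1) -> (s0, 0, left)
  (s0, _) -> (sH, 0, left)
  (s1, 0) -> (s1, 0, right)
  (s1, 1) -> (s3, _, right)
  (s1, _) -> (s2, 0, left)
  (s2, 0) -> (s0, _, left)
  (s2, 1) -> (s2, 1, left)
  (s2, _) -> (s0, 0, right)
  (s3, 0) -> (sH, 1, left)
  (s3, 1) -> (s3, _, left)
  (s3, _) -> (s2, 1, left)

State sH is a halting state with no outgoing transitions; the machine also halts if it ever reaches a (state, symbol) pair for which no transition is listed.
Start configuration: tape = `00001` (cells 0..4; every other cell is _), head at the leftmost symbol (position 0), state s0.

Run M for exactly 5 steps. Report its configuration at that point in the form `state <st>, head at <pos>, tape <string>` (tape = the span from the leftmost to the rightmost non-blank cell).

s0 | [0]0001_   read 0 → write 0, move right, go to s1
s1 | 0[0]001_   read 0 → write 0, move right, go to s1
s1 | 00[0]01_   read 0 → write 0, move right, go to s1
s1 | 000[0]1_   read 0 → write 0, move right, go to s1
s1 | 0000[1]_   read 1 → write _, move right, go to s3
s3 | 0000_[_]
After 5 steps: state s3, head at 5, tape 0000.

state s3, head at 5, tape 0000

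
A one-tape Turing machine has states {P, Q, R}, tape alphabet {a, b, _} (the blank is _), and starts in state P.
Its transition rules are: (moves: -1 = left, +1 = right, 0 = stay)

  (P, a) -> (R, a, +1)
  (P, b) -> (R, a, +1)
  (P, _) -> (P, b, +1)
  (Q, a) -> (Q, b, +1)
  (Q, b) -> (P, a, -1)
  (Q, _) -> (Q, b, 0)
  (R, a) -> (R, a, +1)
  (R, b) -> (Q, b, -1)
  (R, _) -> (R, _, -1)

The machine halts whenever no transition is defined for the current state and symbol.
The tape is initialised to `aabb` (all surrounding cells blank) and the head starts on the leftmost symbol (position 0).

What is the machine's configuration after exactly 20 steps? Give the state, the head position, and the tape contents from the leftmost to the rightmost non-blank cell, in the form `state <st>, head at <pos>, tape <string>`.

state R, head at 4, tape aaaa

P | [a]abb_   read a → write a, move +1, go to R
R | a[a]bb_   read a → write a, move +1, go to R
R | aa[b]b_   read b → write b, move -1, go to Q
Q | a[a]bb_   read a → write b, move +1, go to Q
Q | ab[b]b_   read b → write a, move -1, go to P
P | a[b]ab_   read b → write a, move +1, go to R
R | aa[a]b_   read a → write a, move +1, go to R
R | aaa[b]_   read b → write b, move -1, go to Q
Q | aa[a]b_   read a → write b, move +1, go to Q
Q | aab[b]_   read b → write a, move -1, go to P
P | aa[b]a_   read b → write a, move +1, go to R
R | aaa[a]_   read a → write a, move +1, go to R
R | aaaa[_]   read _ → write _, move -1, go to R
R | aaa[a]_   read a → write a, move +1, go to R
R | aaaa[_]   read _ → write _, move -1, go to R
R | aaa[a]_   read a → write a, move +1, go to R
R | aaaa[_]   read _ → write _, move -1, go to R
R | aaa[a]_   read a → write a, move +1, go to R
R | aaaa[_]   read _ → write _, move -1, go to R
R | aaa[a]_   read a → write a, move +1, go to R
R | aaaa[_]
After 20 steps: state R, head at 4, tape aaaa.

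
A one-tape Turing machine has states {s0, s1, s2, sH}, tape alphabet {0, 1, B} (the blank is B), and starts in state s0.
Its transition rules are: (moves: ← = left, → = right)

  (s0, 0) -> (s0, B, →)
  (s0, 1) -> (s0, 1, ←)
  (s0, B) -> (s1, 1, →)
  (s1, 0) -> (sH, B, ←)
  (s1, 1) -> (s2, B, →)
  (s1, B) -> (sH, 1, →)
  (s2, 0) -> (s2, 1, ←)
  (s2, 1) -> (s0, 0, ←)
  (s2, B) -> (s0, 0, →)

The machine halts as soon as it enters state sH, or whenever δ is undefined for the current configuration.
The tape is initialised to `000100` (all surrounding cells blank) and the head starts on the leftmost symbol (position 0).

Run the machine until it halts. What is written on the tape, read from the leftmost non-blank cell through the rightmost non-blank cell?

state=s0 head=0 tape=[0]00100BBBB   (s0,0)→(s0,B,→)
state=s0 head=1 tape=B[0]0100BBBB   (s0,0)→(s0,B,→)
state=s0 head=2 tape=BB[0]100BBBB   (s0,0)→(s0,B,→)
state=s0 head=3 tape=BBB[1]00BBBB   (s0,1)→(s0,1,←)
state=s0 head=2 tape=BB[B]100BBBB   (s0,B)→(s1,1,→)
state=s1 head=3 tape=BB1[1]00BBBB   (s1,1)→(s2,B,→)
state=s2 head=4 tape=BB1B[0]0BBBB   (s2,0)→(s2,1,←)
state=s2 head=3 tape=BB1[B]10BBBB   (s2,B)→(s0,0,→)
state=s0 head=4 tape=BB10[1]0BBBB   (s0,1)→(s0,1,←)
state=s0 head=3 tape=BB1[0]10BBBB   (s0,0)→(s0,B,→)
state=s0 head=4 tape=BB1B[1]0BBBB   (s0,1)→(s0,1,←)
state=s0 head=3 tape=BB1[B]10BBBB   (s0,B)→(s1,1,→)
state=s1 head=4 tape=BB11[1]0BBBB   (s1,1)→(s2,B,→)
state=s2 head=5 tape=BB11B[0]BBBB   (s2,0)→(s2,1,←)
state=s2 head=4 tape=BB11[B]1BBBB   (s2,B)→(s0,0,→)
state=s0 head=5 tape=BB110[1]BBBB   (s0,1)→(s0,1,←)
state=s0 head=4 tape=BB11[0]1BBBB   (s0,0)→(s0,B,→)
state=s0 head=5 tape=BB11B[1]BBBB   (s0,1)→(s0,1,←)
state=s0 head=4 tape=BB11[B]1BBBB   (s0,B)→(s1,1,→)
state=s1 head=5 tape=BB111[1]BBBB   (s1,1)→(s2,B,→)
state=s2 head=6 tape=BB111B[B]BBB   (s2,B)→(s0,0,→)
state=s0 head=7 tape=BB111B0[B]BB   (s0,B)→(s1,1,→)
state=s1 head=8 tape=BB111B01[B]B   (s1,B)→(sH,1,→)
state=sH head=9 tape=BB111B011[B]
The non-blank tape span at halt is 111B011.

111B011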